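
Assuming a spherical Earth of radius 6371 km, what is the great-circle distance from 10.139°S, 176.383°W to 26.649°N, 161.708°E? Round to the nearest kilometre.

4725 km

Δλ = 161.708 − -176.383 = 338.091°; wrapped into (−180°, 180°]: -21.909°.
Δφ = 26.649 − -10.139 = 36.788°.
a = sin²(Δφ/2) + cos φ₁ · cos φ₂ · sin²(Δλ/2) = 0.131343.
c = 2·atan2(√a, √(1−a)) = 0.74171 rad → d = 6371·c ≈ 4725.43 km.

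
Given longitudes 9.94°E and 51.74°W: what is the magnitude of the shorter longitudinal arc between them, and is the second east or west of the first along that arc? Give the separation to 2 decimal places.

Raw difference: -51.74 − 9.94 = -61.68°.
Normalise into (−180°, 180°]: -61.68° stays -61.68°.
Negative ⇒ the second point lies to the west; separation 61.68°.

61.68° west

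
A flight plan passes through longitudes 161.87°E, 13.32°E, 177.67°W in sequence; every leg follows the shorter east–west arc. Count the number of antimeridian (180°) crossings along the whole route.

1

Leg 1: +161.87° → +13.32°, shortest Δλ = -148.55° (west) — does not cross 180°.
Leg 2: +13.32° → -177.67°, shortest Δλ = 169.01° (east) — crosses 180°.
Total crossings: 1.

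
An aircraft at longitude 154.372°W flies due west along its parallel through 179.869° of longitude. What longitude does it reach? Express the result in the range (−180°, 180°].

Start at -154.372°; shift −179.869° → -334.241°.
-334.241° lies outside (−180°, 180°]; add 360° → +25.759°.

25.759°E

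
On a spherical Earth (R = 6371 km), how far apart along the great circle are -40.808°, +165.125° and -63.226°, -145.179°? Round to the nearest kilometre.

Δλ = -145.179 − 165.125 = -310.304°; wrapped into (−180°, 180°]: 49.696°.
Δφ = -63.226 − -40.808 = -22.418°.
a = sin²(Δφ/2) + cos φ₁ · cos φ₂ · sin²(Δλ/2) = 0.097994.
c = 2·atan2(√a, √(1−a)) = 0.63678 rad → d = 6371·c ≈ 4056.95 km.

4057 km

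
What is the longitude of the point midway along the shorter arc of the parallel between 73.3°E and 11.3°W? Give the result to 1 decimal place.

Signed shortest Δλ from +73.3° to -11.3° is -84.6°.
Midpoint longitude = +73.3° + (-84.6°)/2 = +73.3° − 42.3° = +31.0°.

31.0°E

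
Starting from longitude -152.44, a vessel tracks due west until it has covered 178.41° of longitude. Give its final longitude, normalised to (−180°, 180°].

+29.15°

Start at -152.44°; shift −178.41° → -330.85°.
-330.85° lies outside (−180°, 180°]; add 360° → +29.15°.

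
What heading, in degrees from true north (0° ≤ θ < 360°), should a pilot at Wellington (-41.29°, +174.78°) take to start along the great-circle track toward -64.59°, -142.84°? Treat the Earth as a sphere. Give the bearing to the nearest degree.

Δλ = -142.84 − 174.78 = -317.62°; wrapped into (−180°, 180°]: 42.38°.
θ = atan2( sin Δλ · cos φ₂ , cos φ₁ · sin φ₂ − sin φ₁ · cos φ₂ · cos Δλ )
  = atan2(0.28923, -0.46953) = 148.367° → normalised to [0°, 360°): 148.367°.

148°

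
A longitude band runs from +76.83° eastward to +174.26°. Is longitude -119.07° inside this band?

Band width going east from +76.83° to +174.26°: ((174.26 − 76.83) mod 360) = 97.43°.
Offset of -119.07° east of the west edge: ((-119.07 − 76.83) mod 360) = 164.10°.
164.10° > 97.43° ⇒ outside.

No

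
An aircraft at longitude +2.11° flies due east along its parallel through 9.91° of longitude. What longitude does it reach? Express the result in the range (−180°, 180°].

+12.02°

Start at +2.11°; shift +9.91° → +12.02°.
+12.02° already lies in (−180°, 180°].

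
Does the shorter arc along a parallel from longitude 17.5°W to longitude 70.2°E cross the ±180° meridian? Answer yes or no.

Signed shortest Δλ = ((70.2 − -17.5 + 180) mod 360) − 180 = 87.7°.
Going east by 87.7° from -17.5° reaches +70.2° without touching 180°.

No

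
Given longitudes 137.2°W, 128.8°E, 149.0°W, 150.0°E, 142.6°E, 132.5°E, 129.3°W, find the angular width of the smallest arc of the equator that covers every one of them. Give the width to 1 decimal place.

101.9°

Sort the longitudes: -149.0°, -137.2°, -129.3°, +128.8°, +132.5°, +142.6°, +150.0°.
Eastward gaps between consecutive values (wrapping around): 11.8°, 7.9°, 258.1°, 3.7°, 10.1°, 7.4°, 61.0°.
Largest gap = 258.1° ⇒ minimal covering band is its complement: 360° − 258.1° = 101.9°.
Band runs from +128.8° eastward to -129.3°, crossing the antimeridian.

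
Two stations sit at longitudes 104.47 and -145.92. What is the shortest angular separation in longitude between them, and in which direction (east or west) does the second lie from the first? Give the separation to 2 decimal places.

109.61° east

Raw difference: -145.92 − 104.47 = -250.39°.
Normalise into (−180°, 180°]: -250.39° + 360° = 109.61°.
Positive ⇒ the second point lies to the east; separation 109.61°.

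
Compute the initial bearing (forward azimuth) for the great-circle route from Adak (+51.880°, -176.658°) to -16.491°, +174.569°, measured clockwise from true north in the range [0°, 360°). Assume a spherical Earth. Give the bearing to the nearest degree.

Δλ = 174.569 − -176.658 = 351.227°; wrapped into (−180°, 180°]: -8.773°.
θ = atan2( sin Δλ · cos φ₂ , cos φ₁ · sin φ₂ − sin φ₁ · cos φ₂ · cos Δλ )
  = atan2(-0.14625, -0.92076) = -170.975° → normalised to [0°, 360°): 189.025°.

189°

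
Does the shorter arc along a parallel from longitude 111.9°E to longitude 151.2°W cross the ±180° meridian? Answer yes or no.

Naïve |-151.2 − 111.9| = 263.1° > 180°, so the shorter arc goes the other way round — across 180°.
Signed shortest Δλ = ((-151.2 − 111.9 + 180) mod 360) − 180 = 96.9°.
Going east by 96.9° from +111.9° passes through 180° before reaching -151.2°.

Yes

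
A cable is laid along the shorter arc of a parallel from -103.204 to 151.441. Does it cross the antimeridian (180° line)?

Naïve |151.441 − -103.204| = 254.645° > 180°, so the shorter arc goes the other way round — across 180°.
Signed shortest Δλ = ((151.441 − -103.204 + 180) mod 360) − 180 = -105.355°.
Going west by 105.355° from -103.204° passes through 180° before reaching +151.441°.

Yes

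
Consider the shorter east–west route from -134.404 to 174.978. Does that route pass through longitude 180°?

Naïve |174.978 − -134.404| = 309.382° > 180°, so the shorter arc goes the other way round — across 180°.
Signed shortest Δλ = ((174.978 − -134.404 + 180) mod 360) − 180 = -50.618°.
Going west by 50.618° from -134.404° passes through 180° before reaching +174.978°.

Yes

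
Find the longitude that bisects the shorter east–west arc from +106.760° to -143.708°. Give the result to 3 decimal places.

Signed shortest Δλ from +106.760° to -143.708° is +109.532°.
Midpoint longitude = +106.760° + (+109.532°)/2 = +106.760° + 54.766° = +161.526°.
(The naïve average (+106.760 + -143.708)/2 = -18.474° is on the wrong side of the globe.)

+161.526°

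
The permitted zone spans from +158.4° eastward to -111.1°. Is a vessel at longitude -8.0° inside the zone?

Band width going east from +158.4° to -111.1°: ((-111.1 − 158.4) mod 360) = 90.5°.
Offset of -8.0° east of the west edge: ((-8.0 − 158.4) mod 360) = 193.6°.
193.6° > 90.5° ⇒ outside.

No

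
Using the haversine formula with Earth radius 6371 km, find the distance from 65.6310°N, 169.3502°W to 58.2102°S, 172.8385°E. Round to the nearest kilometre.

13851 km

Δλ = 172.8385 − -169.3502 = 342.1887°; wrapped into (−180°, 180°]: -17.8113°.
Δφ = -58.2102 − 65.6310 = -123.8412°.
a = sin²(Δφ/2) + cos φ₁ · cos φ₂ · sin²(Δλ/2) = 0.783656.
c = 2·atan2(√a, √(1−a)) = 2.17403 rad → d = 6371·c ≈ 13850.77 km.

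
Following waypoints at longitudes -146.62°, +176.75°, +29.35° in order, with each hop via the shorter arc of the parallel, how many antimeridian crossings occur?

1

Leg 1: -146.62° → +176.75°, shortest Δλ = -36.63° (west) — crosses 180°.
Leg 2: +176.75° → +29.35°, shortest Δλ = -147.4° (west) — does not cross 180°.
Total crossings: 1.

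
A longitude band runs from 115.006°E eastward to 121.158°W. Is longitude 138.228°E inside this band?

Band width going east from +115.006° to -121.158°: ((-121.158 − 115.006) mod 360) = 123.836°.
Offset of +138.228° east of the west edge: ((138.228 − 115.006) mod 360) = 23.222°.
23.222° ≤ 123.836° ⇒ inside.

Yes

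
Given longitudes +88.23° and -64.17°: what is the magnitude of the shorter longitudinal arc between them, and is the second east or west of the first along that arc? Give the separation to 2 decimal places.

152.40° west

Raw difference: -64.17 − 88.23 = -152.4°.
Normalise into (−180°, 180°]: -152.4° stays -152.4°.
Negative ⇒ the second point lies to the west; separation 152.40°.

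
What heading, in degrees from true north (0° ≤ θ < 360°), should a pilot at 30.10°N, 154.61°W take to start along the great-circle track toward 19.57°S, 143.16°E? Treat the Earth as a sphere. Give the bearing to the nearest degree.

239°

Δλ = 143.16 − -154.61 = 297.77°; wrapped into (−180°, 180°]: -62.23°.
θ = atan2( sin Δλ · cos φ₂ , cos φ₁ · sin φ₂ − sin φ₁ · cos φ₂ · cos Δλ )
  = atan2(-0.83371, -0.50996) = -121.453° → normalised to [0°, 360°): 238.547°.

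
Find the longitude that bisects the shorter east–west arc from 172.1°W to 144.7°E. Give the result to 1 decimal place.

Signed shortest Δλ from -172.1° to +144.7° is -43.2°.
Midpoint longitude = -172.1° + (-43.2°)/2 = -172.1° − 21.6° = -193.7°.
Normalise into (−180°, 180°]: +166.3°.
(The naïve average (-172.1 + +144.7)/2 = -13.7° is on the wrong side of the globe.)

166.3°E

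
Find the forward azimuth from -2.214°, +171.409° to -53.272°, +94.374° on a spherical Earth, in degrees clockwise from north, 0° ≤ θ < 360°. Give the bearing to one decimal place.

216.2°

Δλ = 94.374 − 171.409 = -77.035°.
θ = atan2( sin Δλ · cos φ₂ , cos φ₁ · sin φ₂ − sin φ₁ · cos φ₂ · cos Δλ )
  = atan2(-0.58277, -0.79570) = -143.781° → normalised to [0°, 360°): 216.219°.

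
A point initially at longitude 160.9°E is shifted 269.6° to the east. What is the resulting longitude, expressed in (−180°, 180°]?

Start at +160.9°; shift +269.6° → +430.5°.
+430.5° lies outside (−180°, 180°]; subtract 360° → +70.5°.

70.5°E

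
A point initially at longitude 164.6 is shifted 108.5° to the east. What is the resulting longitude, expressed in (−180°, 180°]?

Start at +164.6°; shift +108.5° → +273.1°.
+273.1° lies outside (−180°, 180°]; subtract 360° → -86.9°.

-86.9°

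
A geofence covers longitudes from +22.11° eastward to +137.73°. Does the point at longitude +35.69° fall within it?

Band width going east from +22.11° to +137.73°: ((137.73 − 22.11) mod 360) = 115.62°.
Offset of +35.69° east of the west edge: ((35.69 − 22.11) mod 360) = 13.58°.
13.58° ≤ 115.62° ⇒ inside.

Yes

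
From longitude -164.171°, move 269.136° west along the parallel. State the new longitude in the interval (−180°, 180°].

Start at -164.171°; shift −269.136° → -433.307°.
-433.307° lies outside (−180°, 180°]; add 360° → -73.307°.

-73.307°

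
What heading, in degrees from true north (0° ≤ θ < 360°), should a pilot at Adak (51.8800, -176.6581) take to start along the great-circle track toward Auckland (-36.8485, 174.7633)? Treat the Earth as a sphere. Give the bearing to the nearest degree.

Δλ = 174.7633 − -176.6581 = 351.4214°; wrapped into (−180°, 180°]: -8.5786°.
θ = atan2( sin Δλ · cos φ₂ , cos φ₁ · sin φ₂ − sin φ₁ · cos φ₂ · cos Δλ )
  = atan2(-0.11937, -0.99271) = -173.144° → normalised to [0°, 360°): 186.856°.

187°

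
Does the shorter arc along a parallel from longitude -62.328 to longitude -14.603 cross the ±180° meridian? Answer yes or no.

Signed shortest Δλ = ((-14.603 − -62.328 + 180) mod 360) − 180 = 47.725°.
Going east by 47.725° from -62.328° reaches -14.603° without touching 180°.

No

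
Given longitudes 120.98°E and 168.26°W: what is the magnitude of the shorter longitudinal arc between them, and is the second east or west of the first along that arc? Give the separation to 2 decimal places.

Raw difference: -168.26 − 120.98 = -289.24°.
Normalise into (−180°, 180°]: -289.24° + 360° = 70.76°.
Positive ⇒ the second point lies to the east; separation 70.76°.

70.76° east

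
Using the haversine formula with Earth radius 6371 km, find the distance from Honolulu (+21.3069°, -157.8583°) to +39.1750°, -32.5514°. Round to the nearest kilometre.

11212 km

Δλ = -32.5514 − -157.8583 = 125.3069°.
Δφ = 39.1750 − 21.3069 = 17.8681°.
a = sin²(Δφ/2) + cos φ₁ · cos φ₂ · sin²(Δλ/2) = 0.593942.
c = 2·atan2(√a, √(1−a)) = 1.75980 rad → d = 6371·c ≈ 11211.71 km.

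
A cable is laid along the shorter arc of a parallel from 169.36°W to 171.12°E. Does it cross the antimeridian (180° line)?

Naïve |171.12 − -169.36| = 340.48° > 180°, so the shorter arc goes the other way round — across 180°.
Signed shortest Δλ = ((171.12 − -169.36 + 180) mod 360) − 180 = -19.52°.
Going west by 19.52° from -169.36° passes through 180° before reaching +171.12°.

Yes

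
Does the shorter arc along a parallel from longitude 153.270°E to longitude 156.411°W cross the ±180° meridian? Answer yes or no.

Naïve |-156.411 − 153.270| = 309.681° > 180°, so the shorter arc goes the other way round — across 180°.
Signed shortest Δλ = ((-156.411 − 153.270 + 180) mod 360) − 180 = 50.319°.
Going east by 50.319° from +153.270° passes through 180° before reaching -156.411°.

Yes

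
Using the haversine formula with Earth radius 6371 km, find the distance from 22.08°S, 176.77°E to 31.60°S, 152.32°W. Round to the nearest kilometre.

3231 km

Δλ = -152.32 − 176.77 = -329.09°; wrapped into (−180°, 180°]: 30.91°.
Δφ = -31.60 − -22.08 = -9.52°.
a = sin²(Δφ/2) + cos φ₁ · cos φ₂ · sin²(Δλ/2) = 0.062933.
c = 2·atan2(√a, √(1−a)) = 0.50715 rad → d = 6371·c ≈ 3231.04 km.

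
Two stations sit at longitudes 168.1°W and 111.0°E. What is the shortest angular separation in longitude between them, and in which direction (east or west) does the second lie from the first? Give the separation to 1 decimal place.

80.9° west

Raw difference: 111.0 − -168.1 = 279.1°.
Normalise into (−180°, 180°]: 279.1° − 360° = -80.9°.
Negative ⇒ the second point lies to the west; separation 80.9°.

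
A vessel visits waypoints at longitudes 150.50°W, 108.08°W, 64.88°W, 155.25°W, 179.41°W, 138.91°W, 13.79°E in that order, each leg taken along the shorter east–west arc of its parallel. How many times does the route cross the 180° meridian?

0

Leg 1: -150.50° → -108.08°, shortest Δλ = 42.42° (east) — does not cross 180°.
Leg 2: -108.08° → -64.88°, shortest Δλ = 43.2° (east) — does not cross 180°.
Leg 3: -64.88° → -155.25°, shortest Δλ = -90.37° (west) — does not cross 180°.
Leg 4: -155.25° → -179.41°, shortest Δλ = -24.16° (west) — does not cross 180°.
Leg 5: -179.41° → -138.91°, shortest Δλ = 40.5° (east) — does not cross 180°.
Leg 6: -138.91° → +13.79°, shortest Δλ = 152.7° (east) — does not cross 180°.
Total crossings: 0.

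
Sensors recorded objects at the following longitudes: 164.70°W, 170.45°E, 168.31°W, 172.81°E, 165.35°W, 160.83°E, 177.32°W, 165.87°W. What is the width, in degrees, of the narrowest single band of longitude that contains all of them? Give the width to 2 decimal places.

Sort the longitudes: -177.32°, -168.31°, -165.87°, -165.35°, -164.70°, +160.83°, +170.45°, +172.81°.
Eastward gaps between consecutive values (wrapping around): 9.01°, 2.44°, 0.52°, 0.65°, 325.53°, 9.62°, 2.36°, 9.87°.
Largest gap = 325.53° ⇒ minimal covering band is its complement: 360° − 325.53° = 34.47°.
Band runs from +160.83° eastward to -164.70°, crossing the antimeridian.

34.47°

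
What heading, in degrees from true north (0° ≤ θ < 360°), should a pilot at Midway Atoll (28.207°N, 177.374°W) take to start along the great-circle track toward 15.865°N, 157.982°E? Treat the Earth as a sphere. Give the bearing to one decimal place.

Δλ = 157.982 − -177.374 = 335.356°; wrapped into (−180°, 180°]: -24.644°.
θ = atan2( sin Δλ · cos φ₂ , cos φ₁ · sin φ₂ − sin φ₁ · cos φ₂ · cos Δλ )
  = atan2(-0.40110, -0.17233) = -113.251° → normalised to [0°, 360°): 246.749°.

246.7°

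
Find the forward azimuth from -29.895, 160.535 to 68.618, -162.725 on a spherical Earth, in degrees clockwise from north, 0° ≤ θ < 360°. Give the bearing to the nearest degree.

Δλ = -162.725 − 160.535 = -323.260°; wrapped into (−180°, 180°]: 36.740°.
θ = atan2( sin Δλ · cos φ₂ , cos φ₁ · sin φ₂ − sin φ₁ · cos φ₂ · cos Δλ )
  = atan2(0.21809, 0.95289) = 12.891° → normalised to [0°, 360°): 12.891°.

13°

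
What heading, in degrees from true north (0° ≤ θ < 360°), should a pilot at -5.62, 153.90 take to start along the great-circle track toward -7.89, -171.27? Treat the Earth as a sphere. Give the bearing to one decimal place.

95.8°

Δλ = -171.27 − 153.90 = -325.17°; wrapped into (−180°, 180°]: 34.83°.
θ = atan2( sin Δλ · cos φ₂ , cos φ₁ · sin φ₂ − sin φ₁ · cos φ₂ · cos Δλ )
  = atan2(0.56574, -0.05699) = 95.752° → normalised to [0°, 360°): 95.752°.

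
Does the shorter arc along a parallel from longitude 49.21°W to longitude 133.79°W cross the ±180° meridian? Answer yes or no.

No

Signed shortest Δλ = ((-133.79 − -49.21 + 180) mod 360) − 180 = -84.58°.
Going west by 84.58° from -49.21° reaches -133.79° without touching 180°.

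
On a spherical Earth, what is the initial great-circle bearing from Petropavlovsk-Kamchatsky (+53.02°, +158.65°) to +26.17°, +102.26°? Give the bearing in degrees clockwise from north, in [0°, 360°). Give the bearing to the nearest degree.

Δλ = 102.26 − 158.65 = -56.39°.
θ = atan2( sin Δλ · cos φ₂ , cos φ₁ · sin φ₂ − sin φ₁ · cos φ₂ · cos Δλ )
  = atan2(-0.74745, -0.13156) = -99.983° → normalised to [0°, 360°): 260.017°.

260°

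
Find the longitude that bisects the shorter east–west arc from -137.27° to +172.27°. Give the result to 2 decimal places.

Signed shortest Δλ from -137.27° to +172.27° is -50.46°.
Midpoint longitude = -137.27° + (-50.46°)/2 = -137.27° − 25.23° = -162.50°.
(The naïve average (-137.27 + +172.27)/2 = 17.5° is on the wrong side of the globe.)

-162.50°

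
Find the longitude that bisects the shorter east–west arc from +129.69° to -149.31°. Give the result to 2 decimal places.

+170.19°

Signed shortest Δλ from +129.69° to -149.31° is +81.00°.
Midpoint longitude = +129.69° + (+81.00°)/2 = +129.69° + 40.50° = +170.19°.
(The naïve average (+129.69 + -149.31)/2 = -9.81° is on the wrong side of the globe.)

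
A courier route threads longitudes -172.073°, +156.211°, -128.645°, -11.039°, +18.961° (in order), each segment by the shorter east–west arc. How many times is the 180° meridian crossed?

Leg 1: -172.073° → +156.211°, shortest Δλ = -31.716° (west) — crosses 180°.
Leg 2: +156.211° → -128.645°, shortest Δλ = 75.144° (east) — crosses 180°.
Leg 3: -128.645° → -11.039°, shortest Δλ = 117.606° (east) — does not cross 180°.
Leg 4: -11.039° → +18.961°, shortest Δλ = 30.0° (east) — does not cross 180°.
Total crossings: 2.

2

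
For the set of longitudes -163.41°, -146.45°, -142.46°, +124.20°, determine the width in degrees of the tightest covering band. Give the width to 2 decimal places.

Sort the longitudes: -163.41°, -146.45°, -142.46°, +124.20°.
Eastward gaps between consecutive values (wrapping around): 16.96°, 3.99°, 266.66°, 72.39°.
Largest gap = 266.66° ⇒ minimal covering band is its complement: 360° − 266.66° = 93.34°.
Band runs from +124.20° eastward to -142.46°, crossing the antimeridian.

93.34°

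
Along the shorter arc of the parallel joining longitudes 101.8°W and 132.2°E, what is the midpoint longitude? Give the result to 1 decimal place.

Signed shortest Δλ from -101.8° to +132.2° is -126.0°.
Midpoint longitude = -101.8° + (-126.0°)/2 = -101.8° − 63.0° = -164.8°.
(The naïve average (-101.8 + +132.2)/2 = 15.2° is on the wrong side of the globe.)

164.8°W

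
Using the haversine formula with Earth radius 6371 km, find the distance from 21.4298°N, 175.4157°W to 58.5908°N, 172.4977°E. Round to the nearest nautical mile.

Δλ = 172.4977 − -175.4157 = 347.9134°; wrapped into (−180°, 180°]: -12.0866°.
Δφ = 58.5908 − 21.4298 = 37.1610°.
a = sin²(Δφ/2) + cos φ₁ · cos φ₂ · sin²(Δλ/2) = 0.106906.
c = 2·atan2(√a, √(1−a)) = 0.66618 rad → d = 6371·c ≈ 4244.24 km ≈ 2291.71 nmi.

2292 nmi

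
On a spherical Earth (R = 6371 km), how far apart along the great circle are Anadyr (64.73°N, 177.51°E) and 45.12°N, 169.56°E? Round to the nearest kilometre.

2235 km

Δλ = 169.56 − 177.51 = -7.95°.
Δφ = 45.12 − 64.73 = -19.61°.
a = sin²(Δφ/2) + cos φ₁ · cos φ₂ · sin²(Δλ/2) = 0.030448.
c = 2·atan2(√a, √(1−a)) = 0.35078 rad → d = 6371·c ≈ 2234.84 km.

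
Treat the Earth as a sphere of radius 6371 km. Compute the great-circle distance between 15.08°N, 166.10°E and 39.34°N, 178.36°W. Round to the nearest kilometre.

Δλ = -178.36 − 166.10 = -344.46°; wrapped into (−180°, 180°]: 15.54°.
Δφ = 39.34 − 15.08 = 24.26°.
a = sin²(Δφ/2) + cos φ₁ · cos φ₂ · sin²(Δλ/2) = 0.057804.
c = 2·atan2(√a, √(1−a)) = 0.48561 rad → d = 6371·c ≈ 3093.81 km.

3094 km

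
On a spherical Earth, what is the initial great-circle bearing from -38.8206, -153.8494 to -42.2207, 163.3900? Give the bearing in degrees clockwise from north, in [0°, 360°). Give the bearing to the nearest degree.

Δλ = 163.3900 − -153.8494 = 317.2394°; wrapped into (−180°, 180°]: -42.7606°.
θ = atan2( sin Δλ · cos φ₂ , cos φ₁ · sin φ₂ − sin φ₁ · cos φ₂ · cos Δλ )
  = atan2(-0.50279, -0.18271) = -109.970° → normalised to [0°, 360°): 250.030°.

250°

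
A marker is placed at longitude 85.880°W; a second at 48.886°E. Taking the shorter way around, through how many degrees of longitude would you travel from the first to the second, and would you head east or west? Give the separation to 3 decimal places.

134.766° east

Raw difference: 48.886 − -85.880 = 134.766°.
Normalise into (−180°, 180°]: 134.766° stays 134.766°.
Positive ⇒ the second point lies to the east; separation 134.766°.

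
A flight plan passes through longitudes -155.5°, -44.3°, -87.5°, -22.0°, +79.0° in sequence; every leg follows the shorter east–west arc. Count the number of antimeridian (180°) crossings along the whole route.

Leg 1: -155.5° → -44.3°, shortest Δλ = 111.2° (east) — does not cross 180°.
Leg 2: -44.3° → -87.5°, shortest Δλ = -43.2° (west) — does not cross 180°.
Leg 3: -87.5° → -22.0°, shortest Δλ = 65.5° (east) — does not cross 180°.
Leg 4: -22.0° → +79.0°, shortest Δλ = 101.0° (east) — does not cross 180°.
Total crossings: 0.

0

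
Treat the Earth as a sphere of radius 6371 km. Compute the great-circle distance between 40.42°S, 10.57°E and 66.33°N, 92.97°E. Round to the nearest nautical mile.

Δλ = 92.97 − 10.57 = 82.40°.
Δφ = 66.33 − -40.42 = 106.75°.
a = sin²(Δφ/2) + cos φ₁ · cos φ₂ · sin²(Δλ/2) = 0.776708.
c = 2·atan2(√a, √(1−a)) = 2.15726 rad → d = 6371·c ≈ 13743.88 km ≈ 7421.10 nmi.

7421 nmi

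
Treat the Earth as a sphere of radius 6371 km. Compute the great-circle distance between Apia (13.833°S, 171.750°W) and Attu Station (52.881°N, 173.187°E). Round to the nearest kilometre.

Δλ = 173.187 − -171.750 = 344.937°; wrapped into (−180°, 180°]: -15.063°.
Δφ = 52.881 − -13.833 = 66.714°.
a = sin²(Δφ/2) + cos φ₁ · cos φ₂ · sin²(Δλ/2) = 0.312406.
c = 2·atan2(√a, √(1−a)) = 1.18620 rad → d = 6371·c ≈ 7557.26 km.

7557 km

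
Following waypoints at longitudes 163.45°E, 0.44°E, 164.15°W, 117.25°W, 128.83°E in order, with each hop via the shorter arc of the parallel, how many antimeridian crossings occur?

1

Leg 1: +163.45° → +0.44°, shortest Δλ = -163.01° (west) — does not cross 180°.
Leg 2: +0.44° → -164.15°, shortest Δλ = -164.59° (west) — does not cross 180°.
Leg 3: -164.15° → -117.25°, shortest Δλ = 46.9° (east) — does not cross 180°.
Leg 4: -117.25° → +128.83°, shortest Δλ = -113.92° (west) — crosses 180°.
Total crossings: 1.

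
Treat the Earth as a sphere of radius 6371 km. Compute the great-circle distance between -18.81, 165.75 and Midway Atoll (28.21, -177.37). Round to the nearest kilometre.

Δλ = -177.37 − 165.75 = -343.12°; wrapped into (−180°, 180°]: 16.88°.
Δφ = 28.21 − -18.81 = 47.02°.
a = sin²(Δφ/2) + cos φ₁ · cos φ₂ · sin²(Δλ/2) = 0.177098.
c = 2·atan2(√a, √(1−a)) = 0.86872 rad → d = 6371·c ≈ 5534.62 km.

5535 km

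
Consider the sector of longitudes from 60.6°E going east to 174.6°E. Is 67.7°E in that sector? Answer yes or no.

Band width going east from +60.6° to +174.6°: ((174.6 − 60.6) mod 360) = 114.0°.
Offset of +67.7° east of the west edge: ((67.7 − 60.6) mod 360) = 7.1°.
7.1° ≤ 114.0° ⇒ inside.

Yes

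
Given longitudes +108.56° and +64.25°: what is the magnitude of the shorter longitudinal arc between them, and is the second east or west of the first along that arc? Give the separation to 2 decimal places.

Raw difference: 64.25 − 108.56 = -44.31°.
Normalise into (−180°, 180°]: -44.31° stays -44.31°.
Negative ⇒ the second point lies to the west; separation 44.31°.

44.31° west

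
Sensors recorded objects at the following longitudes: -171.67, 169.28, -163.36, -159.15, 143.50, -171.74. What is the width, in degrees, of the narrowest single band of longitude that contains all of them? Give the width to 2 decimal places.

57.35°

Sort the longitudes: -171.74°, -171.67°, -163.36°, -159.15°, +143.50°, +169.28°.
Eastward gaps between consecutive values (wrapping around): 0.07°, 8.31°, 4.21°, 302.65°, 25.78°, 18.98°.
Largest gap = 302.65° ⇒ minimal covering band is its complement: 360° − 302.65° = 57.35°.
Band runs from +143.50° eastward to -159.15°, crossing the antimeridian.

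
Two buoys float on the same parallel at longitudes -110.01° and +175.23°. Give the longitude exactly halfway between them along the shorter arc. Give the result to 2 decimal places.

-147.39°

Signed shortest Δλ from -110.01° to +175.23° is -74.76°.
Midpoint longitude = -110.01° + (-74.76°)/2 = -110.01° − 37.38° = -147.39°.
(The naïve average (-110.01 + +175.23)/2 = 32.61° is on the wrong side of the globe.)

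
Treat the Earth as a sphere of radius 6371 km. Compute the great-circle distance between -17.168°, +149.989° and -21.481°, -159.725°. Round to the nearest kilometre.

5277 km

Δλ = -159.725 − 149.989 = -309.714°; wrapped into (−180°, 180°]: 50.286°.
Δφ = -21.481 − -17.168 = -4.313°.
a = sin²(Δφ/2) + cos φ₁ · cos φ₂ · sin²(Δλ/2) = 0.161914.
c = 2·atan2(√a, √(1−a)) = 0.82824 rad → d = 6371·c ≈ 5276.73 km.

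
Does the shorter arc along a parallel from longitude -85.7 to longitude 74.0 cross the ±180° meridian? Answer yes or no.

No

Signed shortest Δλ = ((74.0 − -85.7 + 180) mod 360) − 180 = 159.7°.
Going east by 159.7° from -85.7° reaches +74.0° without touching 180°.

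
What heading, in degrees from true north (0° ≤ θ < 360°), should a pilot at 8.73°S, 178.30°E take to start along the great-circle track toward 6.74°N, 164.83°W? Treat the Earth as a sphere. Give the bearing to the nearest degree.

Δλ = -164.83 − 178.30 = -343.13°; wrapped into (−180°, 180°]: 16.87°.
θ = atan2( sin Δλ · cos φ₂ , cos φ₁ · sin φ₂ − sin φ₁ · cos φ₂ · cos Δλ )
  = atan2(0.28820, 0.26025) = 47.917° → normalised to [0°, 360°): 47.917°.

48°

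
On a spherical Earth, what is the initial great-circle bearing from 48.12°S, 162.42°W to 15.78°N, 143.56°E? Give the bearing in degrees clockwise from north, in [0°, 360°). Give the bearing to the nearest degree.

Δλ = 143.56 − -162.42 = 305.98°; wrapped into (−180°, 180°]: -54.02°.
θ = atan2( sin Δλ · cos φ₂ , cos φ₁ · sin φ₂ − sin φ₁ · cos φ₂ · cos Δλ )
  = atan2(-0.77872, 0.60248) = -52.272° → normalised to [0°, 360°): 307.728°.

308°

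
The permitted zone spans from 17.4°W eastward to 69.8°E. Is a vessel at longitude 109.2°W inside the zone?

No

Band width going east from -17.4° to +69.8°: ((69.8 − -17.4) mod 360) = 87.2°.
Offset of -109.2° east of the west edge: ((-109.2 − -17.4) mod 360) = 268.2°.
268.2° > 87.2° ⇒ outside.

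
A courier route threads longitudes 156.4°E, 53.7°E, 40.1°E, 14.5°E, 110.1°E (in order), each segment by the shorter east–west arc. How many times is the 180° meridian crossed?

0

Leg 1: +156.4° → +53.7°, shortest Δλ = -102.7° (west) — does not cross 180°.
Leg 2: +53.7° → +40.1°, shortest Δλ = -13.6° (west) — does not cross 180°.
Leg 3: +40.1° → +14.5°, shortest Δλ = -25.6° (west) — does not cross 180°.
Leg 4: +14.5° → +110.1°, shortest Δλ = 95.6° (east) — does not cross 180°.
Total crossings: 0.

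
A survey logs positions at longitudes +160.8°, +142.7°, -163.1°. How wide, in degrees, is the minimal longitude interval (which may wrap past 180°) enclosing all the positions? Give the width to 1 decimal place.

Sort the longitudes: -163.1°, +142.7°, +160.8°.
Eastward gaps between consecutive values (wrapping around): 305.8°, 18.1°, 36.1°.
Largest gap = 305.8° ⇒ minimal covering band is its complement: 360° − 305.8° = 54.2°.
Band runs from +142.7° eastward to -163.1°, crossing the antimeridian.

54.2°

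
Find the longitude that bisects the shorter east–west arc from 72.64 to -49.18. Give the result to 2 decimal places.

+11.73°

Signed shortest Δλ from +72.64° to -49.18° is -121.82°.
Midpoint longitude = +72.64° + (-121.82°)/2 = +72.64° − 60.91° = +11.73°.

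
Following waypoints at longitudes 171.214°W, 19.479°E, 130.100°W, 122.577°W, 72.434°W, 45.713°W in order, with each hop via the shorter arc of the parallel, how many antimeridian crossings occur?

Leg 1: -171.214° → +19.479°, shortest Δλ = -169.307° (west) — crosses 180°.
Leg 2: +19.479° → -130.100°, shortest Δλ = -149.579° (west) — does not cross 180°.
Leg 3: -130.100° → -122.577°, shortest Δλ = 7.523° (east) — does not cross 180°.
Leg 4: -122.577° → -72.434°, shortest Δλ = 50.143° (east) — does not cross 180°.
Leg 5: -72.434° → -45.713°, shortest Δλ = 26.721° (east) — does not cross 180°.
Total crossings: 1.

1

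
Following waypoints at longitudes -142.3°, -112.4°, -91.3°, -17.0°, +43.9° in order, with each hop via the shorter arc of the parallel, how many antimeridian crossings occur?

0

Leg 1: -142.3° → -112.4°, shortest Δλ = 29.9° (east) — does not cross 180°.
Leg 2: -112.4° → -91.3°, shortest Δλ = 21.1° (east) — does not cross 180°.
Leg 3: -91.3° → -17.0°, shortest Δλ = 74.3° (east) — does not cross 180°.
Leg 4: -17.0° → +43.9°, shortest Δλ = 60.9° (east) — does not cross 180°.
Total crossings: 0.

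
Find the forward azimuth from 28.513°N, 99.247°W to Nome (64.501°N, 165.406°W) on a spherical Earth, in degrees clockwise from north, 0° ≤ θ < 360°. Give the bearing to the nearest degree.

Δλ = -165.406 − -99.247 = -66.159°.
θ = atan2( sin Δλ · cos φ₂ , cos φ₁ · sin φ₂ − sin φ₁ · cos φ₂ · cos Δλ )
  = atan2(-0.39376, 0.71005) = -29.011° → normalised to [0°, 360°): 330.989°.

331°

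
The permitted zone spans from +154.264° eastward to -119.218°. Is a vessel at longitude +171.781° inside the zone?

Yes

Band width going east from +154.264° to -119.218°: ((-119.218 − 154.264) mod 360) = 86.518°.
Offset of +171.781° east of the west edge: ((171.781 − 154.264) mod 360) = 17.517°.
17.517° ≤ 86.518° ⇒ inside.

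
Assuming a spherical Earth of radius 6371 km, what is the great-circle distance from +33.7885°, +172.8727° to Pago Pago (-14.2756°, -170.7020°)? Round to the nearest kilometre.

5621 km

Δλ = -170.7020 − 172.8727 = -343.5747°; wrapped into (−180°, 180°]: 16.4253°.
Δφ = -14.2756 − 33.7885 = -48.0641°.
a = sin²(Δφ/2) + cos φ₁ · cos φ₂ · sin²(Δλ/2) = 0.182286.
c = 2·atan2(√a, √(1−a)) = 0.88223 rad → d = 6371·c ≈ 5620.71 km.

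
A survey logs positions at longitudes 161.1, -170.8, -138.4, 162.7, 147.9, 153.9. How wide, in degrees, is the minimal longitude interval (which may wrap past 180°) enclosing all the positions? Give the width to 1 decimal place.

73.7°

Sort the longitudes: -170.8°, -138.4°, +147.9°, +153.9°, +161.1°, +162.7°.
Eastward gaps between consecutive values (wrapping around): 32.4°, 286.3°, 6.0°, 7.2°, 1.6°, 26.5°.
Largest gap = 286.3° ⇒ minimal covering band is its complement: 360° − 286.3° = 73.7°.
Band runs from +147.9° eastward to -138.4°, crossing the antimeridian.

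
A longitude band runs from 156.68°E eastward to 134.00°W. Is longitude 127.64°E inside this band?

No

Band width going east from +156.68° to -134.00°: ((-134.00 − 156.68) mod 360) = 69.32°.
Offset of +127.64° east of the west edge: ((127.64 − 156.68) mod 360) = 330.96°.
330.96° > 69.32° ⇒ outside.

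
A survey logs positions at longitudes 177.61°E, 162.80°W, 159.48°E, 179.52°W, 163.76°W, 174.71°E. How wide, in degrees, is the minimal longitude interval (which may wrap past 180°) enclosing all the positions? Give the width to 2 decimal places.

37.72°

Sort the longitudes: -179.52°, -163.76°, -162.80°, +159.48°, +174.71°, +177.61°.
Eastward gaps between consecutive values (wrapping around): 15.76°, 0.96°, 322.28°, 15.23°, 2.90°, 2.87°.
Largest gap = 322.28° ⇒ minimal covering band is its complement: 360° − 322.28° = 37.72°.
Band runs from +159.48° eastward to -162.80°, crossing the antimeridian.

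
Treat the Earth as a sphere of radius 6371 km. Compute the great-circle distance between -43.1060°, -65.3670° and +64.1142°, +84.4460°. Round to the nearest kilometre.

17003 km

Δλ = 84.4460 − -65.3670 = 149.8130°.
Δφ = 64.1142 − -43.1060 = 107.2202°.
a = sin²(Δφ/2) + cos φ₁ · cos φ₂ · sin²(Δλ/2) = 0.945152.
c = 2·atan2(√a, √(1−a)) = 2.66881 rad → d = 6371·c ≈ 17002.98 km.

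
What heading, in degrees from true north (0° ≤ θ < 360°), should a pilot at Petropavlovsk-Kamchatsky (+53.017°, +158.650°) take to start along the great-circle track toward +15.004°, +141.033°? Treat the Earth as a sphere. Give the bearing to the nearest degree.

207°

Δλ = 141.033 − 158.650 = -17.617°.
θ = atan2( sin Δλ · cos φ₂ , cos φ₁ · sin φ₂ − sin φ₁ · cos φ₂ · cos Δλ )
  = atan2(-0.29233, -0.57965) = -153.237° → normalised to [0°, 360°): 206.763°.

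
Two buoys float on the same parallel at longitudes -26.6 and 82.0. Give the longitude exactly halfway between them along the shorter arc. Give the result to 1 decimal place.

+27.7°

Signed shortest Δλ from -26.6° to +82.0° is +108.6°.
Midpoint longitude = -26.6° + (+108.6°)/2 = -26.6° + 54.3° = +27.7°.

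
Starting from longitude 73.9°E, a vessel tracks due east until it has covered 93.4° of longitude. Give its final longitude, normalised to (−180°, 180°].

167.3°E

Start at +73.9°; shift +93.4° → +167.3°.
+167.3° already lies in (−180°, 180°].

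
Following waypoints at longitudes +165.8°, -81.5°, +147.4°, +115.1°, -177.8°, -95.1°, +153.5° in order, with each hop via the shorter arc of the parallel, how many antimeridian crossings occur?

4

Leg 1: +165.8° → -81.5°, shortest Δλ = 112.7° (east) — crosses 180°.
Leg 2: -81.5° → +147.4°, shortest Δλ = -131.1° (west) — crosses 180°.
Leg 3: +147.4° → +115.1°, shortest Δλ = -32.3° (west) — does not cross 180°.
Leg 4: +115.1° → -177.8°, shortest Δλ = 67.1° (east) — crosses 180°.
Leg 5: -177.8° → -95.1°, shortest Δλ = 82.7° (east) — does not cross 180°.
Leg 6: -95.1° → +153.5°, shortest Δλ = -111.4° (west) — crosses 180°.
Total crossings: 4.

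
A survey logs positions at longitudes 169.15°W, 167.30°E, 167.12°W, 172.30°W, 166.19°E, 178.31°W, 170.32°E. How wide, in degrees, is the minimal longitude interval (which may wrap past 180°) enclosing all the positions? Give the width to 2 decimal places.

26.69°

Sort the longitudes: -178.31°, -172.30°, -169.15°, -167.12°, +166.19°, +167.30°, +170.32°.
Eastward gaps between consecutive values (wrapping around): 6.01°, 3.15°, 2.03°, 333.31°, 1.11°, 3.02°, 11.37°.
Largest gap = 333.31° ⇒ minimal covering band is its complement: 360° − 333.31° = 26.69°.
Band runs from +166.19° eastward to -167.12°, crossing the antimeridian.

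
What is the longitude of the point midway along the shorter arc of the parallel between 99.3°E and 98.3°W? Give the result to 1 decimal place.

Signed shortest Δλ from +99.3° to -98.3° is +162.4°.
Midpoint longitude = +99.3° + (+162.4°)/2 = +99.3° + 81.2° = +180.5°.
Normalise into (−180°, 180°]: -179.5°.
(The naïve average (+99.3 + -98.3)/2 = 0.5° is on the wrong side of the globe.)

179.5°W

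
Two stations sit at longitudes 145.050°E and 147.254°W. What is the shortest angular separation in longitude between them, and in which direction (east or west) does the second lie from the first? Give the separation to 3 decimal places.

Raw difference: -147.254 − 145.050 = -292.304°.
Normalise into (−180°, 180°]: -292.304° + 360° = 67.696°.
Positive ⇒ the second point lies to the east; separation 67.696°.

67.696° east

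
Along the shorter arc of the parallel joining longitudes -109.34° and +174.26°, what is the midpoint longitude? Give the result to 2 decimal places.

-147.54°

Signed shortest Δλ from -109.34° to +174.26° is -76.40°.
Midpoint longitude = -109.34° + (-76.40°)/2 = -109.34° − 38.20° = -147.54°.
(The naïve average (-109.34 + +174.26)/2 = 32.46° is on the wrong side of the globe.)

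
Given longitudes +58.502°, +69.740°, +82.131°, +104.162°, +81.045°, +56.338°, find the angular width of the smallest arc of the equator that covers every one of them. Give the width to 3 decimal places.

47.824°

Sort the longitudes: +56.338°, +58.502°, +69.740°, +81.045°, +82.131°, +104.162°.
Eastward gaps between consecutive values (wrapping around): 2.164°, 11.238°, 11.305°, 1.086°, 22.031°, 312.176°.
Largest gap = 312.176° ⇒ minimal covering band is its complement: 360° − 312.176° = 47.824°.
Band runs from +56.338° eastward to +104.162°.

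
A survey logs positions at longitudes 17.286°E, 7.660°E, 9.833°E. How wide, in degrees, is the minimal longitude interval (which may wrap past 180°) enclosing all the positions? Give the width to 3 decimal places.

Sort the longitudes: +7.660°, +9.833°, +17.286°.
Eastward gaps between consecutive values (wrapping around): 2.173°, 7.453°, 350.374°.
Largest gap = 350.374° ⇒ minimal covering band is its complement: 360° − 350.374° = 9.626°.
Band runs from +7.660° eastward to +17.286°.

9.626°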